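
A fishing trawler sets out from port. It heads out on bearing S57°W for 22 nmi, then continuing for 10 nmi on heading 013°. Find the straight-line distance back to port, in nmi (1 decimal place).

16.4 nmi

Leg 1 (S57°W, 22 nmi): east 22 sin 237° = -18.45, north 22 cos 237° = -11.98
Leg 2 (013°, 10 nmi): east 10 sin 13° = 2.25, north 10 cos 13° = 9.74
Net: -16.20 east, -2.24 north. Distance = √((-16.20)² + (-2.24)²) = 16.355 nmi.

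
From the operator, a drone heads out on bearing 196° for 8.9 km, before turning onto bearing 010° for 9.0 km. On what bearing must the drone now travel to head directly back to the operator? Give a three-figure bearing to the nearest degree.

109°

Leg 1 (196°, 8.9 km): east 8.9 sin 196° = -2.45, north 8.9 cos 196° = -8.56
Leg 2 (010°, 9.0 km): east 9.0 sin 10° = 1.56, north 9.0 cos 10° = 8.86
Net displacement: -0.89 east, 0.31 north. Direction back to start is (0.89, -0.31): bearing = atan2(0.89, -0.31) mod 360° = 109.08° ≈ 109°.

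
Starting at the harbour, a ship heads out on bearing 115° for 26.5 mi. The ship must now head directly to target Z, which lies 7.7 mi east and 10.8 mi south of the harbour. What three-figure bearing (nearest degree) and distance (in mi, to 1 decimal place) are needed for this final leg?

271°, 16.3 mi

Leg 1 (115°, 26.5 mi): east 26.5 sin 115° = 24.02, north 26.5 cos 115° = -11.20
Current position: (24.02, -11.20). Target: (7.7, -10.8). Remaining: Δeast = -16.32, Δnorth = 0.40.
Bearing = atan2(-16.32, 0.40) mod 360° = 271.40°; distance = √((-16.32)² + (0.40)²) = 16.322 mi.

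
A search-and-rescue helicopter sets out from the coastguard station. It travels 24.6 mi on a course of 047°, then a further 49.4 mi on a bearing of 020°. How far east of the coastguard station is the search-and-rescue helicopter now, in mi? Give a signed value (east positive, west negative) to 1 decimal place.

34.9 mi

Leg 1 (047°, 24.6 mi): east 24.6 sin 47° = 17.99, north 24.6 cos 47° = 16.78
Leg 2 (020°, 49.4 mi): east 49.4 sin 20° = 16.90, north 49.4 cos 20° = 46.42
Net east component: 34.89 mi.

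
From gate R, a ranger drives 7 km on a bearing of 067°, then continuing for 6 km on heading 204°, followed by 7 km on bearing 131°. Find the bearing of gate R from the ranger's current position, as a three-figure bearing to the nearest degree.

Leg 1 (067°, 7 km): east 7 sin 67° = 6.44, north 7 cos 67° = 2.74
Leg 2 (204°, 6 km): east 6 sin 204° = -2.44, north 6 cos 204° = -5.48
Leg 3 (131°, 7 km): east 7 sin 131° = 5.28, north 7 cos 131° = -4.59
Net displacement: 9.29 east, -7.34 north. Direction back to start is (-9.29, 7.34): bearing = atan2(-9.29, 7.34) mod 360° = 308.32° ≈ 308°.

308°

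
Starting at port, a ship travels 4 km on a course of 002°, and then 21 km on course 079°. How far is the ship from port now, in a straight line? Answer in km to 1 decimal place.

Leg 1 (002°, 4 km): east 4 sin 2° = 0.14, north 4 cos 2° = 4.00
Leg 2 (079°, 21 km): east 21 sin 79° = 20.61, north 21 cos 79° = 4.01
Net: 20.75 east, 8.00 north. Distance = √((20.75)² + (8.00)²) = 22.244 km.

22.2 km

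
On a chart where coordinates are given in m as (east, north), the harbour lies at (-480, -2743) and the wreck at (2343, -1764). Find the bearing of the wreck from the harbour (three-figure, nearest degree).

071°

Δeast = 2343 − -480 = 2823.00; Δnorth = -1764 − -2743 = 979.00.
Bearing = atan2(Δeast, Δnorth) mod 360° = 70.87° ≈ 071°.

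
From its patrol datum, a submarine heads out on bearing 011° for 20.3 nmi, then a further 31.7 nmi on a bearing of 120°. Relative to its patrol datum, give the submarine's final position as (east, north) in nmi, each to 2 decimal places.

(31.33, 4.08)

Leg 1 (011°, 20.3 nmi): east 20.3 sin 11° = 3.87, north 20.3 cos 11° = 19.93
Leg 2 (120°, 31.7 nmi): east 31.7 sin 120° = 27.45, north 31.7 cos 120° = -15.85
Summing: 31.33 nmi east, 4.08 nmi north → (31.33, 4.08).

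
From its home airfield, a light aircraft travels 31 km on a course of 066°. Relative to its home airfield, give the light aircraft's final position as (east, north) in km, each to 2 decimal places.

Leg 1 (066°, 31 km): east 31 sin 66° = 28.32, north 31 cos 66° = 12.61
Summing: 28.32 km east, 12.61 km north → (28.32, 12.61).

(28.32, 12.61)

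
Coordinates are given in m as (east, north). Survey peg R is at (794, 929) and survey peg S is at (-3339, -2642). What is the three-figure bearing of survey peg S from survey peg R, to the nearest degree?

229°

Δeast = -3339 − 794 = -4133.00; Δnorth = -2642 − 929 = -3571.00.
Bearing = atan2(Δeast, Δnorth) mod 360° = 229.17° ≈ 229°.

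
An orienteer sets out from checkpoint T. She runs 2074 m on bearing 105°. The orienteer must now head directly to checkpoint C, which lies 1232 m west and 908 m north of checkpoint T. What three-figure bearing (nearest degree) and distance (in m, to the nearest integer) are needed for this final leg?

294°, 3543 m

Leg 1 (105°, 2074 m): east 2074 sin 105° = 2003.33, north 2074 cos 105° = -536.79
Current position: (2003.33, -536.79). Target: (-1232, 908). Remaining: Δeast = -3235.33, Δnorth = 1444.79.
Bearing = atan2(-3235.33, 1444.79) mod 360° = 294.06°; distance = √((-3235.33)² + (1444.79)²) = 3543.273 m.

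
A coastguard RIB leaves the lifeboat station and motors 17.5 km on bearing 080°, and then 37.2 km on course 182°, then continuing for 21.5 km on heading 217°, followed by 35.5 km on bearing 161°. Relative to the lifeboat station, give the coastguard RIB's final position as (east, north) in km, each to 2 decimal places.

(14.55, -84.88)

Leg 1 (080°, 17.5 km): east 17.5 sin 80° = 17.23, north 17.5 cos 80° = 3.04
Leg 2 (182°, 37.2 km): east 37.2 sin 182° = -1.30, north 37.2 cos 182° = -37.18
Leg 3 (217°, 21.5 km): east 21.5 sin 217° = -12.94, north 21.5 cos 217° = -17.17
Leg 4 (161°, 35.5 km): east 35.5 sin 161° = 11.56, north 35.5 cos 161° = -33.57
Summing: 14.55 km east, -84.88 km north → (14.55, -84.88).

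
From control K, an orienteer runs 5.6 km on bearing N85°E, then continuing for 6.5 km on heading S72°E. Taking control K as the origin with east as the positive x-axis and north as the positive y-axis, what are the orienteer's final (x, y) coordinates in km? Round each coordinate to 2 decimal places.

Leg 1 (N85°E, 5.6 km): east 5.6 sin 85° = 5.58, north 5.6 cos 85° = 0.49
Leg 2 (S72°E, 6.5 km): east 6.5 sin 108° = 6.18, north 6.5 cos 108° = -2.01
Summing: 11.76 km east, -1.52 km north → (11.76, -1.52).

(11.76, -1.52)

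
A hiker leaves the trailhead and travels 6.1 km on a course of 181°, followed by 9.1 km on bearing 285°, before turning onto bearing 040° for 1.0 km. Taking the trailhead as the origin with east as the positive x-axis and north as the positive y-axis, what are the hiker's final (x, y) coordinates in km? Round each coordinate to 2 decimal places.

Leg 1 (181°, 6.1 km): east 6.1 sin 181° = -0.11, north 6.1 cos 181° = -6.10
Leg 2 (285°, 9.1 km): east 9.1 sin 285° = -8.79, north 9.1 cos 285° = 2.36
Leg 3 (040°, 1.0 km): east 1.0 sin 40° = 0.64, north 1.0 cos 40° = 0.77
Summing: -8.25 km east, -2.98 km north → (-8.25, -2.98).

(-8.25, -2.98)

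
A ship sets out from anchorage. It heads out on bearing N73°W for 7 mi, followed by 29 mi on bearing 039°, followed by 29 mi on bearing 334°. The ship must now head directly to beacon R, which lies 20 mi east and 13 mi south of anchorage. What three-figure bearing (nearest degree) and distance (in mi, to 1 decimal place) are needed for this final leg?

Leg 1 (N73°W, 7 mi): east 7 sin 287° = -6.69, north 7 cos 287° = 2.05
Leg 2 (039°, 29 mi): east 29 sin 39° = 18.25, north 29 cos 39° = 22.54
Leg 3 (334°, 29 mi): east 29 sin 334° = -12.71, north 29 cos 334° = 26.07
Current position: (-1.16, 50.65). Target: (20, -13). Remaining: Δeast = 21.16, Δnorth = -63.65.
Bearing = atan2(21.16, -63.65) mod 360° = 161.61°; distance = √((21.16)² + (-63.65)²) = 67.073 mi.

162°, 67.1 mi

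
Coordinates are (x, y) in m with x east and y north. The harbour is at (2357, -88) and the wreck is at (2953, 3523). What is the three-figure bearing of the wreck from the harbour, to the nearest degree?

Δeast = 2953 − 2357 = 596.00; Δnorth = 3523 − -88 = 3611.00.
Bearing = atan2(Δeast, Δnorth) mod 360° = 9.37° ≈ 009°.

009°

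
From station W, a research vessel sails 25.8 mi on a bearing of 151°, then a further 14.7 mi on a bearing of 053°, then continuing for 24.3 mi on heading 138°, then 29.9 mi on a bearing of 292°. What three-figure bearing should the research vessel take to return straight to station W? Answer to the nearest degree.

328°

Leg 1 (151°, 25.8 mi): east 25.8 sin 151° = 12.51, north 25.8 cos 151° = -22.57
Leg 2 (053°, 14.7 mi): east 14.7 sin 53° = 11.74, north 14.7 cos 53° = 8.85
Leg 3 (138°, 24.3 mi): east 24.3 sin 138° = 16.26, north 24.3 cos 138° = -18.06
Leg 4 (292°, 29.9 mi): east 29.9 sin 292° = -27.72, north 29.9 cos 292° = 11.20
Net displacement: 12.79 east, -20.58 north. Direction back to start is (-12.79, 20.58): bearing = atan2(-12.79, 20.58) mod 360° = 328.15° ≈ 328°.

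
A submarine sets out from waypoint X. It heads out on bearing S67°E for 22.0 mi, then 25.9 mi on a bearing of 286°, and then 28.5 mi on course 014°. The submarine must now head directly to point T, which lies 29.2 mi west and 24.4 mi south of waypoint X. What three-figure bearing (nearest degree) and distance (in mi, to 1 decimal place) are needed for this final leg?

212°, 59.6 mi

Leg 1 (S67°E, 22.0 mi): east 22.0 sin 113° = 20.25, north 22.0 cos 113° = -8.60
Leg 2 (286°, 25.9 mi): east 25.9 sin 286° = -24.90, north 25.9 cos 286° = 7.14
Leg 3 (014°, 28.5 mi): east 28.5 sin 14° = 6.89, north 28.5 cos 14° = 27.65
Current position: (2.25, 26.20). Target: (-29.2, -24.4). Remaining: Δeast = -31.45, Δnorth = -50.60.
Bearing = atan2(-31.45, -50.60) mod 360° = 211.86°; distance = √((-31.45)² + (-50.60)²) = 59.574 mi.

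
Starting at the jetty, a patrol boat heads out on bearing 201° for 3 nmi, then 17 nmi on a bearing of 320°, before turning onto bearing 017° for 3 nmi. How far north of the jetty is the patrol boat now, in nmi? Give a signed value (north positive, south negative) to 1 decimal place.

13.1 nmi

Leg 1 (201°, 3 nmi): east 3 sin 201° = -1.08, north 3 cos 201° = -2.80
Leg 2 (320°, 17 nmi): east 17 sin 320° = -10.93, north 17 cos 320° = 13.02
Leg 3 (017°, 3 nmi): east 3 sin 17° = 0.88, north 3 cos 17° = 2.87
Net north component: 13.09 nmi.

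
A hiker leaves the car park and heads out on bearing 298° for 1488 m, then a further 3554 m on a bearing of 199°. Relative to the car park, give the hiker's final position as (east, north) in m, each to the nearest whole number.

Leg 1 (298°, 1488 m): east 1488 sin 298° = -1313.83, north 1488 cos 298° = 698.57
Leg 2 (199°, 3554 m): east 3554 sin 199° = -1157.07, north 3554 cos 199° = -3360.37
Summing: -2470.90 m east, -2661.80 m north → (-2471, -2662).

(-2471, -2662)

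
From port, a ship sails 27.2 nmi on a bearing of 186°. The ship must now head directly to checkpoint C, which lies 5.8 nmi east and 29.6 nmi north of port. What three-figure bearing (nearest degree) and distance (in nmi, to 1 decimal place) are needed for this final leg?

009°, 57.3 nmi

Leg 1 (186°, 27.2 nmi): east 27.2 sin 186° = -2.84, north 27.2 cos 186° = -27.05
Current position: (-2.84, -27.05). Target: (5.8, 29.6). Remaining: Δeast = 8.64, Δnorth = 56.65.
Bearing = atan2(8.64, 56.65) mod 360° = 8.67°; distance = √((8.64)² + (56.65)²) = 57.307 nmi.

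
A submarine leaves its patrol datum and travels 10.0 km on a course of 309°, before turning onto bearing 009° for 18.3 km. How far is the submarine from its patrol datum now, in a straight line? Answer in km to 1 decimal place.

24.9 km

Leg 1 (309°, 10.0 km): east 10.0 sin 309° = -7.77, north 10.0 cos 309° = 6.29
Leg 2 (009°, 18.3 km): east 18.3 sin 9° = 2.86, north 18.3 cos 9° = 18.07
Net: -4.91 east, 24.37 north. Distance = √((-4.91)² + (24.37)²) = 24.857 km.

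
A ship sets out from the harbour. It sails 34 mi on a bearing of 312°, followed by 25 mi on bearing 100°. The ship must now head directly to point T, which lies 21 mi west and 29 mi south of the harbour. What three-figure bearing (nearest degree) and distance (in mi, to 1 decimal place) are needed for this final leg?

Leg 1 (312°, 34 mi): east 34 sin 312° = -25.27, north 34 cos 312° = 22.75
Leg 2 (100°, 25 mi): east 25 sin 100° = 24.62, north 25 cos 100° = -4.34
Current position: (-0.65, 18.41). Target: (-21, -29). Remaining: Δeast = -20.35, Δnorth = -47.41.
Bearing = atan2(-20.35, -47.41) mod 360° = 203.23°; distance = √((-20.35)² + (-47.41)²) = 51.594 mi.

203°, 51.6 mi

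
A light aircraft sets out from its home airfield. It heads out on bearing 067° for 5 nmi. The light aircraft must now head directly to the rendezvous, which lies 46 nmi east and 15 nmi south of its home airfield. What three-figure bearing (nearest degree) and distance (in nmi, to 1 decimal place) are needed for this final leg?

Leg 1 (067°, 5 nmi): east 5 sin 67° = 4.60, north 5 cos 67° = 1.95
Current position: (4.60, 1.95). Target: (46, -15). Remaining: Δeast = 41.40, Δnorth = -16.95.
Bearing = atan2(41.40, -16.95) mod 360° = 112.27°; distance = √((41.40)² + (-16.95)²) = 44.735 nmi.

112°, 44.7 nmi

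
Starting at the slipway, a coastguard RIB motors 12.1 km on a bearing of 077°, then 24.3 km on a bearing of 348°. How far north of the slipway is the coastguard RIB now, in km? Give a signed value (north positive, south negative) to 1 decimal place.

Leg 1 (077°, 12.1 km): east 12.1 sin 77° = 11.79, north 12.1 cos 77° = 2.72
Leg 2 (348°, 24.3 km): east 24.3 sin 348° = -5.05, north 24.3 cos 348° = 23.77
Net north component: 26.49 km.

26.5 km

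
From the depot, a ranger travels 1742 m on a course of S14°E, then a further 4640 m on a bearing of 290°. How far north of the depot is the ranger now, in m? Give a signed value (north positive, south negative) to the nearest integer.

Leg 1 (S14°E, 1742 m): east 1742 sin 166° = 421.43, north 1742 cos 166° = -1690.26
Leg 2 (290°, 4640 m): east 4640 sin 290° = -4360.17, north 4640 cos 290° = 1586.97
Net north component: -103.28 m.

-103 m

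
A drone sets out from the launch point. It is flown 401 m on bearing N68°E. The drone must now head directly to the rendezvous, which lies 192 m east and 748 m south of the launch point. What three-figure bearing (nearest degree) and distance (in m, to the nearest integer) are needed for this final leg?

191°, 916 m

Leg 1 (N68°E, 401 m): east 401 sin 68° = 371.80, north 401 cos 68° = 150.22
Current position: (371.80, 150.22). Target: (192, -748). Remaining: Δeast = -179.80, Δnorth = -898.22.
Bearing = atan2(-179.80, -898.22) mod 360° = 191.32°; distance = √((-179.80)² + (-898.22)²) = 916.036 m.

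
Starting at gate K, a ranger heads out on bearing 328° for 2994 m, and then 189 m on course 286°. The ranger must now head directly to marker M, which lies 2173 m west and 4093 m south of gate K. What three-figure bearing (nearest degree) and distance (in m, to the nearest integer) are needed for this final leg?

Leg 1 (328°, 2994 m): east 2994 sin 328° = -1586.58, north 2994 cos 328° = 2539.06
Leg 2 (286°, 189 m): east 189 sin 286° = -181.68, north 189 cos 286° = 52.10
Current position: (-1768.26, 2591.15). Target: (-2173, -4093). Remaining: Δeast = -404.74, Δnorth = -6684.15.
Bearing = atan2(-404.74, -6684.15) mod 360° = 183.47°; distance = √((-404.74)² + (-6684.15)²) = 6696.394 m.

183°, 6696 m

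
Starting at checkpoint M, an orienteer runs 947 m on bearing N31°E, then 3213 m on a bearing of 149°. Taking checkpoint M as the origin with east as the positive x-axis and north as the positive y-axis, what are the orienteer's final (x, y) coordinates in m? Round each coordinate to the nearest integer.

(2143, -1942)

Leg 1 (N31°E, 947 m): east 947 sin 31° = 487.74, north 947 cos 31° = 811.74
Leg 2 (149°, 3213 m): east 3213 sin 149° = 1654.82, north 3213 cos 149° = -2754.08
Summing: 2142.56 m east, -1942.34 m north → (2143, -1942).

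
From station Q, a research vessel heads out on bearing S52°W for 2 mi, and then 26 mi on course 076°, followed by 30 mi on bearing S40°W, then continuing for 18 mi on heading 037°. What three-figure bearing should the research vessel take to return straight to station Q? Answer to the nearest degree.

283°

Leg 1 (S52°W, 2 mi): east 2 sin 232° = -1.58, north 2 cos 232° = -1.23
Leg 2 (076°, 26 mi): east 26 sin 76° = 25.23, north 26 cos 76° = 6.29
Leg 3 (S40°W, 30 mi): east 30 sin 220° = -19.28, north 30 cos 220° = -22.98
Leg 4 (037°, 18 mi): east 18 sin 37° = 10.83, north 18 cos 37° = 14.38
Net displacement: 15.20 east, -3.55 north. Direction back to start is (-15.20, 3.55): bearing = atan2(-15.20, 3.55) mod 360° = 283.14° ≈ 283°.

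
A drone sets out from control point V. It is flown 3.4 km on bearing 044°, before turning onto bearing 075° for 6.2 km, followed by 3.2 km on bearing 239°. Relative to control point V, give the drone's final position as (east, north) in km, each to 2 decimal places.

(5.61, 2.40)

Leg 1 (044°, 3.4 km): east 3.4 sin 44° = 2.36, north 3.4 cos 44° = 2.45
Leg 2 (075°, 6.2 km): east 6.2 sin 75° = 5.99, north 6.2 cos 75° = 1.60
Leg 3 (239°, 3.2 km): east 3.2 sin 239° = -2.74, north 3.2 cos 239° = -1.65
Summing: 5.61 km east, 2.40 km north → (5.61, 2.40).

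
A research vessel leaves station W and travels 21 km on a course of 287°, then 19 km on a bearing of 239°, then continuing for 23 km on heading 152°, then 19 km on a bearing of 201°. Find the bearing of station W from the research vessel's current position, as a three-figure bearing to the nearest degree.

Leg 1 (287°, 21 km): east 21 sin 287° = -20.08, north 21 cos 287° = 6.14
Leg 2 (239°, 19 km): east 19 sin 239° = -16.29, north 19 cos 239° = -9.79
Leg 3 (152°, 23 km): east 23 sin 152° = 10.80, north 23 cos 152° = -20.31
Leg 4 (201°, 19 km): east 19 sin 201° = -6.81, north 19 cos 201° = -17.74
Net displacement: -32.38 east, -41.69 north. Direction back to start is (32.38, 41.69): bearing = atan2(32.38, 41.69) mod 360° = 37.83° ≈ 038°.

038°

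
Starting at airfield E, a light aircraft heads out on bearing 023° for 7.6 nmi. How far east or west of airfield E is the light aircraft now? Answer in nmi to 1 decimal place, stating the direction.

Leg 1 (023°, 7.6 nmi): east 7.6 sin 23° = 2.97, north 7.6 cos 23° = 7.00
Net east component: 2.97 nmi.

3.0 nmi east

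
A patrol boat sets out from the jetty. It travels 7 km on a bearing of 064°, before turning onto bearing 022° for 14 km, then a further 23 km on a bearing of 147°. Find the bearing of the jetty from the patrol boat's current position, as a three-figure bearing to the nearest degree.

Leg 1 (064°, 7 km): east 7 sin 64° = 6.29, north 7 cos 64° = 3.07
Leg 2 (022°, 14 km): east 14 sin 22° = 5.24, north 14 cos 22° = 12.98
Leg 3 (147°, 23 km): east 23 sin 147° = 12.53, north 23 cos 147° = -19.29
Net displacement: 24.06 east, -3.24 north. Direction back to start is (-24.06, 3.24): bearing = atan2(-24.06, 3.24) mod 360° = 277.67° ≈ 278°.

278°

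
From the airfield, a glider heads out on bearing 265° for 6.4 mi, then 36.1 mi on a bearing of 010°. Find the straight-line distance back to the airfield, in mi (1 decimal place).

35.0 mi

Leg 1 (265°, 6.4 mi): east 6.4 sin 265° = -6.38, north 6.4 cos 265° = -0.56
Leg 2 (010°, 36.1 mi): east 36.1 sin 10° = 6.27, north 36.1 cos 10° = 35.55
Net: -0.11 east, 34.99 north. Distance = √((-0.11)² + (34.99)²) = 34.994 mi.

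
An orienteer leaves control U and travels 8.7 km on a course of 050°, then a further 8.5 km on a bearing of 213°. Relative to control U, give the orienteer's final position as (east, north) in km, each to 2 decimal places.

(2.04, -1.54)

Leg 1 (050°, 8.7 km): east 8.7 sin 50° = 6.66, north 8.7 cos 50° = 5.59
Leg 2 (213°, 8.5 km): east 8.5 sin 213° = -4.63, north 8.5 cos 213° = -7.13
Summing: 2.04 km east, -1.54 km north → (2.04, -1.54).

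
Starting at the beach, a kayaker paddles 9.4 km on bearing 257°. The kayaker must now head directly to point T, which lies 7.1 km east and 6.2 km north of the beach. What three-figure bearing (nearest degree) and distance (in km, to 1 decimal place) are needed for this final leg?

Leg 1 (257°, 9.4 km): east 9.4 sin 257° = -9.16, north 9.4 cos 257° = -2.11
Current position: (-9.16, -2.11). Target: (7.1, 6.2). Remaining: Δeast = 16.26, Δnorth = 8.31.
Bearing = atan2(16.26, 8.31) mod 360° = 62.92°; distance = √((16.26)² + (8.31)²) = 18.262 km.

063°, 18.3 km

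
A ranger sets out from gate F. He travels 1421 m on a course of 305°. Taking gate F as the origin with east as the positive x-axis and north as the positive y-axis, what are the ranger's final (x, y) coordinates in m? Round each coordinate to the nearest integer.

(-1164, 815)

Leg 1 (305°, 1421 m): east 1421 sin 305° = -1164.02, north 1421 cos 305° = 815.05
Summing: -1164.02 m east, 815.05 m north → (-1164, 815).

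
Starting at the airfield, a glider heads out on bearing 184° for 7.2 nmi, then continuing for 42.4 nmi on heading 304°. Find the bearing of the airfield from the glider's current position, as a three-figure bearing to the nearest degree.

Leg 1 (184°, 7.2 nmi): east 7.2 sin 184° = -0.50, north 7.2 cos 184° = -7.18
Leg 2 (304°, 42.4 nmi): east 42.4 sin 304° = -35.15, north 42.4 cos 304° = 23.71
Net displacement: -35.65 east, 16.53 north. Direction back to start is (35.65, -16.53): bearing = atan2(35.65, -16.53) mod 360° = 114.87° ≈ 115°.

115°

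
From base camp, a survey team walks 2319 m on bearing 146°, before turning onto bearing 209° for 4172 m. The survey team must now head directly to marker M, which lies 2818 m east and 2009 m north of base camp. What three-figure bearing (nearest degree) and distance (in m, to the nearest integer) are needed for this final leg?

025°, 8368 m

Leg 1 (146°, 2319 m): east 2319 sin 146° = 1296.77, north 2319 cos 146° = -1922.54
Leg 2 (209°, 4172 m): east 4172 sin 209° = -2022.63, north 4172 cos 209° = -3648.91
Current position: (-725.86, -5571.45). Target: (2818, 2009). Remaining: Δeast = 3543.86, Δnorth = 7580.45.
Bearing = atan2(3543.86, 7580.45) mod 360° = 25.06°; distance = √((3543.86)² + (7580.45)²) = 8367.925 m.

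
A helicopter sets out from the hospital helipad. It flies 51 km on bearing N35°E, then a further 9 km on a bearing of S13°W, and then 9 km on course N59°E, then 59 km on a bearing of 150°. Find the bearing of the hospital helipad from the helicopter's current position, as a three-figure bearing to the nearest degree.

282°

Leg 1 (N35°E, 51 km): east 51 sin 35° = 29.25, north 51 cos 35° = 41.78
Leg 2 (S13°W, 9 km): east 9 sin 193° = -2.02, north 9 cos 193° = -8.77
Leg 3 (N59°E, 9 km): east 9 sin 59° = 7.71, north 9 cos 59° = 4.64
Leg 4 (150°, 59 km): east 59 sin 150° = 29.50, north 59 cos 150° = -51.10
Net displacement: 64.44 east, -13.45 north. Direction back to start is (-64.44, 13.45): bearing = atan2(-64.44, 13.45) mod 360° = 281.79° ≈ 282°.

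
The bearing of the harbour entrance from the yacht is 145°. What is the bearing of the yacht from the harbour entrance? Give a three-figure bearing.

Back-bearing = 145° + 180° = 325°.

325°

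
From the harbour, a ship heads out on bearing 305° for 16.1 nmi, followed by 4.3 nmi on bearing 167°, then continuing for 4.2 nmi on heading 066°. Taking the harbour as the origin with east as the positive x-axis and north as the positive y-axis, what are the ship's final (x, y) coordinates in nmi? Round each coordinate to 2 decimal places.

Leg 1 (305°, 16.1 nmi): east 16.1 sin 305° = -13.19, north 16.1 cos 305° = 9.23
Leg 2 (167°, 4.3 nmi): east 4.3 sin 167° = 0.97, north 4.3 cos 167° = -4.19
Leg 3 (066°, 4.2 nmi): east 4.2 sin 66° = 3.84, north 4.2 cos 66° = 1.71
Summing: -8.38 nmi east, 6.75 nmi north → (-8.38, 6.75).

(-8.38, 6.75)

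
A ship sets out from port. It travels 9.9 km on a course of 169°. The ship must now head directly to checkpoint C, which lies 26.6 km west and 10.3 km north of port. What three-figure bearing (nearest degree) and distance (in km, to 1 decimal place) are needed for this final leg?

305°, 34.8 km

Leg 1 (169°, 9.9 km): east 9.9 sin 169° = 1.89, north 9.9 cos 169° = -9.72
Current position: (1.89, -9.72). Target: (-26.6, 10.3). Remaining: Δeast = -28.49, Δnorth = 20.02.
Bearing = atan2(-28.49, 20.02) mod 360° = 305.09°; distance = √((-28.49)² + (20.02)²) = 34.819 km.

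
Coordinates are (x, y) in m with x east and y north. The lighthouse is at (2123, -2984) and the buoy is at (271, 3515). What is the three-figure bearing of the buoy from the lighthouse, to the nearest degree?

Δeast = 271 − 2123 = -1852.00; Δnorth = 3515 − -2984 = 6499.00.
Bearing = atan2(Δeast, Δnorth) mod 360° = 344.09° ≈ 344°.

344°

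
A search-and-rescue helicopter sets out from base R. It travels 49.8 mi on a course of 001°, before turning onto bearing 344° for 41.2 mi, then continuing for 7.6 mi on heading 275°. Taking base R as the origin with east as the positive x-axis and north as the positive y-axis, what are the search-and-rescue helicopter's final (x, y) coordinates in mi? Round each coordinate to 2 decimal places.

(-18.06, 90.06)

Leg 1 (001°, 49.8 mi): east 49.8 sin 1° = 0.87, north 49.8 cos 1° = 49.79
Leg 2 (344°, 41.2 mi): east 41.2 sin 344° = -11.36, north 41.2 cos 344° = 39.60
Leg 3 (275°, 7.6 mi): east 7.6 sin 275° = -7.57, north 7.6 cos 275° = 0.66
Summing: -18.06 mi east, 90.06 mi north → (-18.06, 90.06).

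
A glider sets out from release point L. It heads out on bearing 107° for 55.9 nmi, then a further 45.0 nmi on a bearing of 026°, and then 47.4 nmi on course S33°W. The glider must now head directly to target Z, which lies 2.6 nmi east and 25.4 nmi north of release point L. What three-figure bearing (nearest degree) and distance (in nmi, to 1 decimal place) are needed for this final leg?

313°, 60.7 nmi

Leg 1 (107°, 55.9 nmi): east 55.9 sin 107° = 53.46, north 55.9 cos 107° = -16.34
Leg 2 (026°, 45.0 nmi): east 45.0 sin 26° = 19.73, north 45.0 cos 26° = 40.45
Leg 3 (S33°W, 47.4 nmi): east 47.4 sin 213° = -25.82, north 47.4 cos 213° = -39.75
Current position: (47.37, -15.65). Target: (2.6, 25.4). Remaining: Δeast = -44.77, Δnorth = 41.05.
Bearing = atan2(-44.77, 41.05) mod 360° = 312.52°; distance = √((-44.77)² + (41.05)²) = 60.740 nmi.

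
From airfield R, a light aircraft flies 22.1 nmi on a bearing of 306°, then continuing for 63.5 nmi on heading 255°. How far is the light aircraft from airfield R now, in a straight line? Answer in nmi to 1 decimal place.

Leg 1 (306°, 22.1 nmi): east 22.1 sin 306° = -17.88, north 22.1 cos 306° = 12.99
Leg 2 (255°, 63.5 nmi): east 63.5 sin 255° = -61.34, north 63.5 cos 255° = -16.44
Net: -79.22 east, -3.44 north. Distance = √((-79.22)² + (-3.44)²) = 79.290 nmi.

79.3 nmi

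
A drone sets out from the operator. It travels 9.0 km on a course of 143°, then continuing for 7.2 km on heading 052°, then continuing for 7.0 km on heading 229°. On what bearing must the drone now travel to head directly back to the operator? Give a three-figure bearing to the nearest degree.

Leg 1 (143°, 9.0 km): east 9.0 sin 143° = 5.42, north 9.0 cos 143° = -7.19
Leg 2 (052°, 7.2 km): east 7.2 sin 52° = 5.67, north 7.2 cos 52° = 4.43
Leg 3 (229°, 7.0 km): east 7.0 sin 229° = -5.28, north 7.0 cos 229° = -4.59
Net displacement: 5.81 east, -7.35 north. Direction back to start is (-5.81, 7.35): bearing = atan2(-5.81, 7.35) mod 360° = 321.68° ≈ 322°.

322°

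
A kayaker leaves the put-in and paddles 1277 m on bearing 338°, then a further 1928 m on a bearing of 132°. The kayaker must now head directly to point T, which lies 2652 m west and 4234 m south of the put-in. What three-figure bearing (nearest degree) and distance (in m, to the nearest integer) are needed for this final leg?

221°, 5481 m

Leg 1 (338°, 1277 m): east 1277 sin 338° = -478.37, north 1277 cos 338° = 1184.01
Leg 2 (132°, 1928 m): east 1928 sin 132° = 1432.78, north 1928 cos 132° = -1290.08
Current position: (954.41, -106.07). Target: (-2652, -4234). Remaining: Δeast = -3606.41, Δnorth = -4127.93.
Bearing = atan2(-3606.41, -4127.93) mod 360° = 221.14°; distance = √((-3606.41)² + (-4127.93)²) = 5481.423 m.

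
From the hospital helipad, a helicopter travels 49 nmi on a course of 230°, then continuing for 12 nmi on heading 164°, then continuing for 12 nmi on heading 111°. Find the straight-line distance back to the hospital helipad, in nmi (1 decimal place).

52.6 nmi

Leg 1 (230°, 49 nmi): east 49 sin 230° = -37.54, north 49 cos 230° = -31.50
Leg 2 (164°, 12 nmi): east 12 sin 164° = 3.31, north 12 cos 164° = -11.54
Leg 3 (111°, 12 nmi): east 12 sin 111° = 11.20, north 12 cos 111° = -4.30
Net: -23.03 east, -47.33 north. Distance = √((-23.03)² + (-47.33)²) = 52.636 nmi.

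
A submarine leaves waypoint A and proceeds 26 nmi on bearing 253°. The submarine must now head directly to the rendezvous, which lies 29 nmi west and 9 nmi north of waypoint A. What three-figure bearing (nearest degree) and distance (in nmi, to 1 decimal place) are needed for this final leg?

346°, 17.1 nmi

Leg 1 (253°, 26 nmi): east 26 sin 253° = -24.86, north 26 cos 253° = -7.60
Current position: (-24.86, -7.60). Target: (-29, 9). Remaining: Δeast = -4.14, Δnorth = 16.60.
Bearing = atan2(-4.14, 16.60) mod 360° = 346.01°; distance = √((-4.14)² + (16.60)²) = 17.109 nmi.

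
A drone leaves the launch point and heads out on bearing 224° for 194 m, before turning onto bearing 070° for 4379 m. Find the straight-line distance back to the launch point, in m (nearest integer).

4205 m

Leg 1 (224°, 194 m): east 194 sin 224° = -134.76, north 194 cos 224° = -139.55
Leg 2 (070°, 4379 m): east 4379 sin 70° = 4114.91, north 4379 cos 70° = 1497.71
Net: 3980.15 east, 1358.15 north. Distance = √((3980.15)² + (1358.15)²) = 4205.494 m.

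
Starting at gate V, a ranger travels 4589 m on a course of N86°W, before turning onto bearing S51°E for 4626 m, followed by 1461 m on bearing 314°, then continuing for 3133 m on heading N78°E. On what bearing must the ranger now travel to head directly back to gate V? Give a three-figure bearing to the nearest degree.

312°

Leg 1 (N86°W, 4589 m): east 4589 sin 274° = -4577.82, north 4589 cos 274° = 320.11
Leg 2 (S51°E, 4626 m): east 4626 sin 129° = 3595.08, north 4626 cos 129° = -2911.24
Leg 3 (314°, 1461 m): east 1461 sin 314° = -1050.96, north 1461 cos 314° = 1014.90
Leg 4 (N78°E, 3133 m): east 3133 sin 78° = 3064.54, north 3133 cos 78° = 651.39
Net displacement: 1030.84 east, -924.84 north. Direction back to start is (-1030.84, 924.84): bearing = atan2(-1030.84, 924.84) mod 360° = 311.90° ≈ 312°.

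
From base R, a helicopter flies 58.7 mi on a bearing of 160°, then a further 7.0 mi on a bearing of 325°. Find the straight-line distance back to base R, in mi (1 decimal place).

Leg 1 (160°, 58.7 mi): east 58.7 sin 160° = 20.08, north 58.7 cos 160° = -55.16
Leg 2 (325°, 7.0 mi): east 7.0 sin 325° = -4.02, north 7.0 cos 325° = 5.73
Net: 16.06 east, -49.43 north. Distance = √((16.06)² + (-49.43)²) = 51.970 mi.

52.0 mi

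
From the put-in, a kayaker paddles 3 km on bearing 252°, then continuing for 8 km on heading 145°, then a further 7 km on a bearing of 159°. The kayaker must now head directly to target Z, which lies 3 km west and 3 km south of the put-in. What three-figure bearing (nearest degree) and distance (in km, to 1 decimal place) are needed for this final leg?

327°, 13.2 km

Leg 1 (252°, 3 km): east 3 sin 252° = -2.85, north 3 cos 252° = -0.93
Leg 2 (145°, 8 km): east 8 sin 145° = 4.59, north 8 cos 145° = -6.55
Leg 3 (159°, 7 km): east 7 sin 159° = 2.51, north 7 cos 159° = -6.54
Current position: (4.24, -14.02). Target: (-3, -3). Remaining: Δeast = -7.24, Δnorth = 11.02.
Bearing = atan2(-7.24, 11.02) mod 360° = 326.67°; distance = √((-7.24)² + (11.02)²) = 13.184 km.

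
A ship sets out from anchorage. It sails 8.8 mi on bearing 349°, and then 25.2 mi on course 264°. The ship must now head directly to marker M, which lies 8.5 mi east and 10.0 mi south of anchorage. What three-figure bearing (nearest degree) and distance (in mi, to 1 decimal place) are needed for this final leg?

114°, 38.7 mi

Leg 1 (349°, 8.8 mi): east 8.8 sin 349° = -1.68, north 8.8 cos 349° = 8.64
Leg 2 (264°, 25.2 mi): east 25.2 sin 264° = -25.06, north 25.2 cos 264° = -2.63
Current position: (-26.74, 6.00). Target: (8.5, -10.0). Remaining: Δeast = 35.24, Δnorth = -16.00.
Bearing = atan2(35.24, -16.00) mod 360° = 114.42°; distance = √((35.24)² + (-16.00)²) = 38.705 mi.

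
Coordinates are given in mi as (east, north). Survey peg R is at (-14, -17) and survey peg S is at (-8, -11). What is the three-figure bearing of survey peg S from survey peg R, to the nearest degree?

Δeast = -8 − -14 = 6.00; Δnorth = -11 − -17 = 6.00.
Bearing = atan2(Δeast, Δnorth) mod 360° = 45.00° ≈ 045°.

045°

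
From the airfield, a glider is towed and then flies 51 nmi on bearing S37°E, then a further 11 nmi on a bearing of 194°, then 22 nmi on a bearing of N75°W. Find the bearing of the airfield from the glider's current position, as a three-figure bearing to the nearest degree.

Leg 1 (S37°E, 51 nmi): east 51 sin 143° = 30.69, north 51 cos 143° = -40.73
Leg 2 (194°, 11 nmi): east 11 sin 194° = -2.66, north 11 cos 194° = -10.67
Leg 3 (N75°W, 22 nmi): east 22 sin 285° = -21.25, north 22 cos 285° = 5.69
Net displacement: 6.78 east, -45.71 north. Direction back to start is (-6.78, 45.71): bearing = atan2(-6.78, 45.71) mod 360° = 351.56° ≈ 352°.

352°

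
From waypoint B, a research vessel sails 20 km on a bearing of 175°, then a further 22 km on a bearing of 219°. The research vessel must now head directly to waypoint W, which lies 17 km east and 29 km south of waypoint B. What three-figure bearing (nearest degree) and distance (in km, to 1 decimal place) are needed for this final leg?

075°, 30.2 km

Leg 1 (175°, 20 km): east 20 sin 175° = 1.74, north 20 cos 175° = -19.92
Leg 2 (219°, 22 km): east 22 sin 219° = -13.85, north 22 cos 219° = -17.10
Current position: (-12.10, -37.02). Target: (17, -29). Remaining: Δeast = 29.10, Δnorth = 8.02.
Bearing = atan2(29.10, 8.02) mod 360° = 74.59°; distance = √((29.10)² + (8.02)²) = 30.187 km.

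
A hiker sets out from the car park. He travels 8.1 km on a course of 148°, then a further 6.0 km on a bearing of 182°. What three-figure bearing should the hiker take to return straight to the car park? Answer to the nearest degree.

Leg 1 (148°, 8.1 km): east 8.1 sin 148° = 4.29, north 8.1 cos 148° = -6.87
Leg 2 (182°, 6.0 km): east 6.0 sin 182° = -0.21, north 6.0 cos 182° = -6.00
Net displacement: 4.08 east, -12.87 north. Direction back to start is (-4.08, 12.87): bearing = atan2(-4.08, 12.87) mod 360° = 342.39° ≈ 342°.

342°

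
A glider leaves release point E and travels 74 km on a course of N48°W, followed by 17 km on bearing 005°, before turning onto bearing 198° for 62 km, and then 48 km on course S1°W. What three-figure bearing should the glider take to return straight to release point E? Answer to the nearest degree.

Leg 1 (N48°W, 74 km): east 74 sin 312° = -54.99, north 74 cos 312° = 49.52
Leg 2 (005°, 17 km): east 17 sin 5° = 1.48, north 17 cos 5° = 16.94
Leg 3 (198°, 62 km): east 62 sin 198° = -19.16, north 62 cos 198° = -58.97
Leg 4 (S1°W, 48 km): east 48 sin 181° = -0.84, north 48 cos 181° = -47.99
Net displacement: -73.51 east, -40.51 north. Direction back to start is (73.51, 40.51): bearing = atan2(73.51, 40.51) mod 360° = 61.14° ≈ 061°.

061°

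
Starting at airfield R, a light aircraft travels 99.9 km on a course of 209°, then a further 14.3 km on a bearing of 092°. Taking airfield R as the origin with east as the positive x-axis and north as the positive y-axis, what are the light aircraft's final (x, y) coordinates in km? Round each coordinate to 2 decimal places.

(-34.14, -87.87)

Leg 1 (209°, 99.9 km): east 99.9 sin 209° = -48.43, north 99.9 cos 209° = -87.37
Leg 2 (092°, 14.3 km): east 14.3 sin 92° = 14.29, north 14.3 cos 92° = -0.50
Summing: -34.14 km east, -87.87 km north → (-34.14, -87.87).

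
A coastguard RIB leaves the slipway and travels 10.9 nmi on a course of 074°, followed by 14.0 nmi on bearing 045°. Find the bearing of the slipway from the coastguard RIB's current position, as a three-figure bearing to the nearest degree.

238°

Leg 1 (074°, 10.9 nmi): east 10.9 sin 74° = 10.48, north 10.9 cos 74° = 3.00
Leg 2 (045°, 14.0 nmi): east 14.0 sin 45° = 9.90, north 14.0 cos 45° = 9.90
Net displacement: 20.38 east, 12.90 north. Direction back to start is (-20.38, -12.90): bearing = atan2(-20.38, -12.90) mod 360° = 237.66° ≈ 238°.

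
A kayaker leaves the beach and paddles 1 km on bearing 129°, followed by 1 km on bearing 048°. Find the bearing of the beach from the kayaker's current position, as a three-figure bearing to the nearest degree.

Leg 1 (129°, 1 km): east 1 sin 129° = 0.78, north 1 cos 129° = -0.63
Leg 2 (048°, 1 km): east 1 sin 48° = 0.74, north 1 cos 48° = 0.67
Net displacement: 1.52 east, 0.04 north. Direction back to start is (-1.52, -0.04): bearing = atan2(-1.52, -0.04) mod 360° = 268.50° ≈ 268°.

268°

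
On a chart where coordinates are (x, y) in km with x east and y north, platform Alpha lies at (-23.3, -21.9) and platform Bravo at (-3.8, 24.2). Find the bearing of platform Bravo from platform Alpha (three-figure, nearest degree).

023°

Δeast = -3.8 − -23.3 = 19.50; Δnorth = 24.2 − -21.9 = 46.10.
Bearing = atan2(Δeast, Δnorth) mod 360° = 22.93° ≈ 023°.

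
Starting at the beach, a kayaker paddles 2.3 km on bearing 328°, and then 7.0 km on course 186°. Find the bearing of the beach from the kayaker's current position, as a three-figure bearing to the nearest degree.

Leg 1 (328°, 2.3 km): east 2.3 sin 328° = -1.22, north 2.3 cos 328° = 1.95
Leg 2 (186°, 7.0 km): east 7.0 sin 186° = -0.73, north 7.0 cos 186° = -6.96
Net displacement: -1.95 east, -5.01 north. Direction back to start is (1.95, 5.01): bearing = atan2(1.95, 5.01) mod 360° = 21.27° ≈ 021°.

021°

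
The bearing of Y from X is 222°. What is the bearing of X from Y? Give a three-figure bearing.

042°

Back-bearing = 222° − 180° = 042°.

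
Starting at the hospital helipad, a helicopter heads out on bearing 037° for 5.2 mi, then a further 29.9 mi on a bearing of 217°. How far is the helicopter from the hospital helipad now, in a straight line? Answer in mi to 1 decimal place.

Leg 1 (037°, 5.2 mi): east 5.2 sin 37° = 3.13, north 5.2 cos 37° = 4.15
Leg 2 (217°, 29.9 mi): east 29.9 sin 217° = -17.99, north 29.9 cos 217° = -23.88
Net: -14.86 east, -19.73 north. Distance = √((-14.86)² + (-19.73)²) = 24.700 mi.

24.7 mi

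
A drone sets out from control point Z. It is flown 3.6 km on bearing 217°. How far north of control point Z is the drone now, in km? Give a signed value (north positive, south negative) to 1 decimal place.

-2.9 km

Leg 1 (217°, 3.6 km): east 3.6 sin 217° = -2.17, north 3.6 cos 217° = -2.88
Net north component: -2.88 km.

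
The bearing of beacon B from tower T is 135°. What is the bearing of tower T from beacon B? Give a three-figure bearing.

315°

Back-bearing = 135° + 180° = 315°.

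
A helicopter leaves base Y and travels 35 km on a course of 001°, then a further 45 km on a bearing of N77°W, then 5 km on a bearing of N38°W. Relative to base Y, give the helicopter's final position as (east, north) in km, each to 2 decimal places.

Leg 1 (001°, 35 km): east 35 sin 1° = 0.61, north 35 cos 1° = 34.99
Leg 2 (N77°W, 45 km): east 45 sin 283° = -43.85, north 45 cos 283° = 10.12
Leg 3 (N38°W, 5 km): east 5 sin 322° = -3.08, north 5 cos 322° = 3.94
Summing: -46.31 km east, 49.06 km north → (-46.31, 49.06).

(-46.31, 49.06)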